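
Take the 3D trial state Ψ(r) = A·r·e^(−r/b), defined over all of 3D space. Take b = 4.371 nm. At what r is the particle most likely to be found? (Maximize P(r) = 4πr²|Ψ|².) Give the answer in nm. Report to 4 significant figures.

r ≈ 8.742 nm

The maximum of P(r) = 4πr²|Ψ|² occurs where its derivative vanishes.
Solving yields r = 2·b.
With b = 4.371, the most probable radial distance is 8.7420 nm.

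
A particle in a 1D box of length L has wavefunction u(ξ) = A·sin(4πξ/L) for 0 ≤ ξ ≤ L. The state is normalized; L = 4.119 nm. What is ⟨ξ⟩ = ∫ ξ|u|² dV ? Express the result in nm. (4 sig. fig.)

The expectation value is the |u|²-weighted average of ξ: ∫ ξ|u|² dξ.
The ratio of the moment integral to the normalization integral gives ⟨ξ⟩ = L/2.
Putting L = 4.119 gives 2.0595.

⟨ξ⟩ ≈ 2.060 nm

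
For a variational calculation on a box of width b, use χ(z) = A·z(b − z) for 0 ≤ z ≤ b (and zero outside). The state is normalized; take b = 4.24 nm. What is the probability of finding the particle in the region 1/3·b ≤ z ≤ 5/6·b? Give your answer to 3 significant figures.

P ≈ 0.755

The probability is P = ∫ |χ|² dz over [1/3·b, 5/6·b].
The normalization integral ∫|χ|²dz over the whole domain equals b^5/30·A², and A² cancels in the ratio.
Let u = z/b; then A² and the length scale cancel, so P = ∫_{1/3}^{5/6} u^2·(1 - u)^2 du ÷ ∫_{0}^{1} u^2·(1 - u)^2 du.
Using ∫ u^2·(1 - u)^2 du = u^3·(6·u^2 - 15·u + 10)/30, the numerator is 163/6480 and the denominator is 1/30.
This works out to P = 163/216.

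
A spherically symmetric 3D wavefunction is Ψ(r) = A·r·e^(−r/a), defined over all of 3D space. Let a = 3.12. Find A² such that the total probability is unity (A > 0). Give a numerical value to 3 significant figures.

A^2 ≈ 0.000359

We need A² ∫|f|² 4πr² dr = 1, taking the integral from 0 to ∞.
The integral (without the A² prefactor) comes out to 3·π·a^5.
Setting this equal to 1 gives A² = 1/(3·π·a^5).
Substituting a = 3.12 gives A² = 0.0003589, so A = 0.01894.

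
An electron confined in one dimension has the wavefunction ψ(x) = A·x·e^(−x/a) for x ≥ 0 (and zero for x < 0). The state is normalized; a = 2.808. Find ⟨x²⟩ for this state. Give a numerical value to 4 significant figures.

⟨x^2⟩ ≈ 23.65

⟨x²⟩ = ∫ x^2 |ψ|² dx over the full domain.
With ∫₀^∞ x^4 e^(−αx) dx = 4!/α^5, evaluating both integrals, ⟨x²⟩ = 3·a^2.
Putting a = 2.808 gives 23.655.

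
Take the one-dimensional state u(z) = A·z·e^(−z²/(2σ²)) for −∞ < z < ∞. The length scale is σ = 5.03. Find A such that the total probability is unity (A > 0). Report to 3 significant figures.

Normalization requires ∫|u|² dz = 1, integrated from −∞ to ∞.
∫|u|² dz = A²·(√(π)·σ^3/2).
Plugging in σ = 5.03 yields A = 0.09416.

A ≈ 0.0942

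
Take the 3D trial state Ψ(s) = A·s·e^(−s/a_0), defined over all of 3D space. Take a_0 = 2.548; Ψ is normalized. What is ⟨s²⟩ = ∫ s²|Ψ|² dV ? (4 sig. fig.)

⟨s^2⟩ ≈ 48.69

⟨s²⟩ = ∫ s^2 |Ψ|² 4πs² ds over the full domain.
Recall ∫₀^∞ s^m e^(−s/β) ds = m!·β^(m+1), evaluating both integrals, ⟨s²⟩ = 15·a_0^2/2.
Putting a_0 = 2.548 gives 48.692.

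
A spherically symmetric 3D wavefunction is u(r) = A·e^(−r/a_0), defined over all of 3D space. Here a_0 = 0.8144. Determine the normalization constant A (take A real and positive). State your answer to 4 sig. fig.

A ≈ 0.7677

We need A² ∫|f|² 4πr² dr = 1, taking the integral from 0 to ∞.
Using ∫₀^∞ rⁿ e^(−αr) dr = n!/αⁿ⁺¹, with u = A·e^(−r/a_0), the integral evaluates to A²·[π·a_0^3].
Hence A² = 1/[π·a_0^3].
Plugging in a_0 = 0.8144 yields A = 0.76766.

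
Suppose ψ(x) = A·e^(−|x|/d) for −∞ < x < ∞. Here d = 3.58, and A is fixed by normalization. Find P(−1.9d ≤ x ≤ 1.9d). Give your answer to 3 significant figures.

P ≈ 0.978

P = ∫_{−1.9d}^{1.9d} |ψ(x)|² dx.
With A² fixed by ∫|ψ|² = 1, i.e. A² = (d)^(−1), substitute and integrate.
By symmetry take twice the x ≥ 0 contribution in numerator and denominator; the 2's cancel. Let u = x/d; then A² and the length scale cancel, so P = ∫_{0}^{1.9} e^(-2·u) du ÷ ∫_{0}^{∞} e^(-2·u) du.
An antiderivative of e^(-2·u) is -e^(-2·u)/2; evaluating from 0 to 1.9 gives 1/2 - e^(-19/5)/2, while the full integral is 1/2.
This works out to P = 0.9776.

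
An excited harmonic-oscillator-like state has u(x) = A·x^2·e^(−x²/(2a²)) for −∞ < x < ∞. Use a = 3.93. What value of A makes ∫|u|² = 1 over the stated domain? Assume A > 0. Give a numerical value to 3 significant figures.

A ≈ 0.0283

We need A² ∫|f|² dx = 1, taking the integral from −∞ to ∞.
Using the Gaussian integral ∫_{−∞}^{∞} e^(−αx²) dx = √(π/α), ∫|u|² dx = A²·(3·√(π)·a^5/4).
With a = 3.93: A² = 0.0008024 and A = 0.02833.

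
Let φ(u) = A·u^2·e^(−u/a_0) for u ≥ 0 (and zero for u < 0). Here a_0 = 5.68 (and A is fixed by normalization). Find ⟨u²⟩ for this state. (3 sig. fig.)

By definition ⟨u²⟩ = ∫ u^2 |φ(u)|² du.
With ∫₀^∞ u^6 e^(−αu) du = 6!/α^7, evaluating both integrals, ⟨u²⟩ = 15·a_0^2/2.
With a_0 = 5.68, ⟨u^2⟩ = 242.0.

⟨u^2⟩ ≈ 242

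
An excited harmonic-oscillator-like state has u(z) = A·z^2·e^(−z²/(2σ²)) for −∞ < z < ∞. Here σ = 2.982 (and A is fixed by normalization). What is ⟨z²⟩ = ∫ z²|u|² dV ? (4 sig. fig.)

⟨z^2⟩ ≈ 22.23

The expectation value is the |u|²-weighted average of z^2: ∫ z^2|u|² dz.
Since the A² factors cancel between numerator and denominator, ⟨z²⟩ = 5·σ^2/2.
Putting σ = 2.982 gives 22.231.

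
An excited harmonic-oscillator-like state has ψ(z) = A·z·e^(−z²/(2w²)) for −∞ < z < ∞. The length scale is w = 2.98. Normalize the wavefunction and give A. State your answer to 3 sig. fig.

A ≈ 0.206

Require ∫ |ψ|² dz = 1 over the whole domain.
Using the Gaussian integral ∫_{−∞}^{∞} e^(−αz²) dz = √(π/α), the integral (without the A² prefactor) comes out to √(π)·w^3/2.
So A² = (√(π)·w^3/2)^(−1).
With w = 2.98: A² = 0.04264 and A = 0.2065.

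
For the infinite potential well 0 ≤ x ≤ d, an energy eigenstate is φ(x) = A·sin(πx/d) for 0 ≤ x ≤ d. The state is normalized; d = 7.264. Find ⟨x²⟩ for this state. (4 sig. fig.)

⟨x^2⟩ ≈ 14.92

⟨x²⟩ = ∫ x^2 |φ|² dx over the full domain.
Since the A² factors cancel between numerator and denominator, ⟨x²⟩ = -d^2/(2·π^2) + d^2/3.
With d = 7.264, ⟨x^2⟩ = 14.915.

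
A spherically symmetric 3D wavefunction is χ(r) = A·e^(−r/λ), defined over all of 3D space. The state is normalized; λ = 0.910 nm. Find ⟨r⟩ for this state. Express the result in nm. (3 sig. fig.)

⟨r⟩ ≈ 1.37 nm

The expectation value is the |χ|²-weighted average of r: ∫ r|χ|² 4πr² dr.
Since the A² factors cancel between numerator and denominator, ⟨r⟩ = 3·λ/2.
With λ = 0.910, ⟨r⟩ = 1.365.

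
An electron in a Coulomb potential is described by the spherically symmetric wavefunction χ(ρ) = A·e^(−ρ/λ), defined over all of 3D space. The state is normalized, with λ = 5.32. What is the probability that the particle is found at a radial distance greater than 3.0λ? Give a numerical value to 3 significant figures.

P ≈ 0.0620

Integrate the radial probability density 4πρ²|χ|² over ρ > 3.0λ.
The full normalization integral is A²·[π·λ^3] = 1, fixing A².
Let u = ρ/λ; then A², 4π and the length scale all cancel, so P = ∫_{3.0}^{∞} u^2·e^(-2·u) du ÷ ∫_{0}^{∞} u^2·e^(-2·u) du.
With ∫ u^2·e^(-2·u) du = -(2·u^2 + 2·u + 1)·e^(-2·u)/4 + C, the region integral is 25·e^(-6)/4 and the full one is 1/4.
Taking the ratio yields P = 0.06197.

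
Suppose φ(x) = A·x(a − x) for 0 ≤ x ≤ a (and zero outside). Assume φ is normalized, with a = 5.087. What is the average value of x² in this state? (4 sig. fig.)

The expectation value is the |φ|²-weighted average of x^2: ∫ x^2|φ|² dx.
Expanding the polynomial and integrating term by term, evaluating both integrals, ⟨x²⟩ = 2·a^2/7.
Putting a = 5.087 gives 7.3936.

⟨x^2⟩ ≈ 7.394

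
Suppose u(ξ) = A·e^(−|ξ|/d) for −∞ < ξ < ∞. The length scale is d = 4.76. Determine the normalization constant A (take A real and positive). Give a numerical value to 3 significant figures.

Normalization requires ∫|u|² dξ = 1, integrated from −∞ to ∞.
∫|u|² dξ = A²·(d).
Substituting d = 4.76 gives A² = 0.2101, so A = 0.4583.

A ≈ 0.458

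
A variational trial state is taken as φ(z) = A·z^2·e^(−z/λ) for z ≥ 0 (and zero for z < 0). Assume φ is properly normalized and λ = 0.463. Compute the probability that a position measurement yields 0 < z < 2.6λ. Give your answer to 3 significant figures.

|φ|² is the probability density, so P = ∫_{0}^{2.6λ} |φ|² dz.
With A² fixed by ∫|φ|² = 1, i.e. A² = (3·λ^5/4)^(−1), substitute and integrate.
Let u = z/λ; then A² and the length scale cancel, so P = ∫_{0}^{2.6} u^4·e^(-2·u) du ÷ ∫_{0}^{∞} u^4·e^(-2·u) du.
An antiderivative of u^4·e^(-2·u) is -(u^4/2 + u^3 + 3·u^2/2 + 3·u/2 + 3/4)·e^(-2·u); evaluating from 0 to 2.6 gives ≈ 0.44540, while the full integral is 3/4.
Evaluating gives P = 0.5939.

P ≈ 0.594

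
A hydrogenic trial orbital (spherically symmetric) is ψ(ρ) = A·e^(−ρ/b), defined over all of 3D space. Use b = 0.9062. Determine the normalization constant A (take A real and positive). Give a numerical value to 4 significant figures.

A ≈ 0.6540

Normalization requires ∫|ψ|² 4πρ² dρ = 1, integrated from 0 to ∞.
(Spherical symmetry: dV = 4πρ² dρ.)
∫|ψ|² 4πρ² dρ = A²·(π·b^3).
Setting this equal to 1 gives A² = 1/(π·b^3).
Substituting b = 0.9062 gives A² = 0.42774, so A = 0.65402.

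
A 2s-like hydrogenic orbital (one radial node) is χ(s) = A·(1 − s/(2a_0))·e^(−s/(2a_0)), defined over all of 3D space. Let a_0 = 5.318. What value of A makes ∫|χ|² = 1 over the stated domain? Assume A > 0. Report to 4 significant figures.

A ≈ 0.01627

Normalization requires ∫|χ|² 4πs² ds = 1, integrated from 0 to ∞.
Using ∫₀^∞ sⁿ e^(−αs) ds = n!/αⁿ⁺¹, ∫|χ|² 4πs² ds = A²·(8·π·a_0^3).
Hence A² = 1/[8·π·a_0^3].
Substituting a_0 = 5.318 gives A² = 0.00026455, so A = 0.016265.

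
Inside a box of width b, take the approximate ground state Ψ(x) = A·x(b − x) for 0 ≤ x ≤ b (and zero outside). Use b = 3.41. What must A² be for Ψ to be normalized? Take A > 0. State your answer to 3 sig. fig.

A^2 ≈ 0.0651

We need A² ∫|f|² dx = 1, taking the integral from 0 to b.
With Ψ = A·x(b − x), the integral evaluates to A²·[b^5/30].
Setting this equal to 1 gives A² = 1/(b^5/30).
Substituting b = 3.41 gives A² = 0.06507, so A = 0.2551.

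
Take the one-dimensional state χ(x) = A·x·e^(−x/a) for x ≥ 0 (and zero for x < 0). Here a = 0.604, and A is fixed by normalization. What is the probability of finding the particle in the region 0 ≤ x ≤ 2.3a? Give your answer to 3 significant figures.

P ≈ 0.837

|χ|² is the probability density, so P = ∫_{0}^{2.3a} |χ|² dx.
Since A² = 1/(a^3/4), this is the region integral divided by the full normalization integral.
In terms of u = x/a (A² and the length scale cancel between numerator and denominator), P = [∫_{0}^{2.3} u^2·e^(-2·u) du] / [∫_{0}^{∞} u^2·e^(-2·u) du].
Using ∫ u^2·e^(-2·u) du = -(2·u^2 + 2·u + 1)·e^(-2·u)/4, the numerator is 1/4 - 809·e^(-23/5)/200 and the denominator is 1/4.
The result is P = 0.8374.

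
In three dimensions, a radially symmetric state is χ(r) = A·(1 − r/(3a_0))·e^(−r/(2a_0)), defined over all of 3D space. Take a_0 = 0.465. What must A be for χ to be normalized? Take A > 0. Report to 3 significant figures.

A ≈ 1.09

We need A² ∫|f|² 4πr² dr = 1, taking the integral from 0 to ∞.
The angular integral contributes 4π, leaving ∫₀^∞ r²|χ|² dr.
The integral (without the A² prefactor) comes out to 8·π·a_0^3/3.
Setting this equal to 1 gives A² = 1/(8·π·a_0^3/3).
Plugging in a_0 = 0.465 yields A = 1.090.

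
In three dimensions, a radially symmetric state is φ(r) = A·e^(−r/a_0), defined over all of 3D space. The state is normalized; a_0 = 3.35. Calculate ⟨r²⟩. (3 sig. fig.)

⟨r^2⟩ ≈ 33.7

The expectation value is the |φ|²-weighted average of r^2: ∫ r^2|φ|² 4πr² dr.
Recall ∫₀^∞ r^m e^(−r/β) dr = m!·β^(m+1), the ratio of the moment integral to the normalization integral gives ⟨r²⟩ = 3·a_0^2.
Putting a_0 = 3.35 gives 33.67.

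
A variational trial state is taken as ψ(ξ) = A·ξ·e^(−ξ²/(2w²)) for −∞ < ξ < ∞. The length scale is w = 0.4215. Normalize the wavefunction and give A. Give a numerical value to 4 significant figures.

A ≈ 3.882

Normalization requires ∫|ψ|² dξ = 1, integrated from −∞ to ∞.
With ψ = A·ξ·e^(−ξ²/(2w²)), the integral evaluates to A²·[√(π)·w^3/2].
So A² = (√(π)·w^3/2)^(−1).
Substituting w = 0.4215 gives A² = 15.068, so A = 3.8818.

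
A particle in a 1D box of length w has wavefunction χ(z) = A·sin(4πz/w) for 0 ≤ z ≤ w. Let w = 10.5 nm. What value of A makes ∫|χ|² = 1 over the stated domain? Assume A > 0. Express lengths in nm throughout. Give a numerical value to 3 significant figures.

Require ∫ |χ|² dz = 1 over the whole domain.
Using sin²θ = (1 − cos 2θ)/2, with χ = A·sin(4πz/w), the integral evaluates to A²·[w/2].
Setting this equal to 1 gives A² = 1/(w/2).
Plugging in w = 10.5 yields A = 0.4364.

A ≈ 0.436 nm^(-1/2)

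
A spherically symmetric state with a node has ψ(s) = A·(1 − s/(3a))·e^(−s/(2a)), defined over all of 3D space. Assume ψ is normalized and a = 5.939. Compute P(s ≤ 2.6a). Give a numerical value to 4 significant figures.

P = ∫ |ψ|² 4πs² ds over s ≤ 2.6a.
A² is fixed by ∫₀^∞ 4πs²|ψ|² ds = 1, i.e. A² = (8·π·a^3/3)^(−1).
Substituting u = s/a, A², 4π and the length scale all cancel in the ratio: P = ∫_{0}^{2.6} u^2·(1 - u/3)^2·e^(-u) du / ∫_{0}^{∞} u^2·(1 - u/3)^2·e^(-u) du.
With ∫ u^2·(1 - u/3)^2·e^(-u) du = (-u^4 + 2·u^3 - 3·u^2 - 6·u - 6)·e^(-u)/9 + C, the region integral is ≈ 0.234018 and the full one is 2/3.
This evaluates to P = 0.35103.

P ≈ 0.3510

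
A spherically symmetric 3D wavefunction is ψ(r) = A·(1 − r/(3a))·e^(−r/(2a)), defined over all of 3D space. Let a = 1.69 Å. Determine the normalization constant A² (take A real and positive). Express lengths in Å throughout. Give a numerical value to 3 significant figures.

We need A² ∫|f|² 4πr² dr = 1, taking the integral from 0 to ∞.
Using ∫₀^∞ rⁿ e^(−αr) dr = n!/αⁿ⁺¹, the integral (without the A² prefactor) comes out to 8·π·a^3/3.
Hence A² = 1/[8·π·a^3/3].
Substituting a = 1.69 gives A² = 0.02473, so A = 0.1573.

A^2 ≈ 0.0247 Å^(-3)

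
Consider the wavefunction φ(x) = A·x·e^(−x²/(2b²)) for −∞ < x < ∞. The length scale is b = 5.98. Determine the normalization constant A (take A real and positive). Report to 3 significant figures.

Require ∫ |φ|² dx = 1 over the whole domain.
With φ = A·x·e^(−x²/(2b²)), the integral evaluates to A²·[√(π)·b^3/2].
So A² = (√(π)·b^3/2)^(−1).
Substituting b = 5.98 gives A² = 0.005277, so A = 0.07264.

A ≈ 0.0726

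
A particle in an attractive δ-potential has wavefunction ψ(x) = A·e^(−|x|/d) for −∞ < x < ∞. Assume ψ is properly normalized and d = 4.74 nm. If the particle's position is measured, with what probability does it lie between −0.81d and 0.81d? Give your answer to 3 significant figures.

P ≈ 0.802

|ψ|² is the probability density, so P = ∫_{−0.81d}^{0.81d} |ψ|² dx.
The normalization integral ∫|ψ|²dx over the whole domain equals d·A², and A² cancels in the ratio.
Both integrals are even about x = 0, so only the x ≥ 0 halves are needed (the factors of 2 cancel). In terms of u = x/d (A² and the length scale cancel between numerator and denominator), P = [∫_{0}^{0.81} e^(-2·u) du] / [∫_{0}^{∞} e^(-2·u) du].
With ∫ e^(-2·u) du = -e^(-2·u)/2 + C, the region integral is 1/2 - e^(-81/50)/2 and the full one is 1/2.
The result is P = 0.8021.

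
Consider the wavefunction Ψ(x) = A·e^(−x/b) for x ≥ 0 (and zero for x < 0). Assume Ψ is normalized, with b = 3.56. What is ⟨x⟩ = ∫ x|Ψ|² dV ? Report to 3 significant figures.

The expectation value is the |Ψ|²-weighted average of x: ∫ x|Ψ|² dx.
Evaluating both integrals, ⟨x⟩ = b/2.
With b = 3.56, ⟨x⟩ = 1.780.

⟨x⟩ ≈ 1.78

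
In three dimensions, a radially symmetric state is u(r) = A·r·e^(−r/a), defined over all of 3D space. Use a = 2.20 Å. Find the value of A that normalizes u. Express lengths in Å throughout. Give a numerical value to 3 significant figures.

A ≈ 0.0454 Å^(-5/2)

The normalization condition is ∫|u|² 4πr² dr = 1 from 0 to ∞.
(Spherical symmetry: dV = 4πr² dr.)
Recall ∫₀^∞ r^m e^(−r/β) dr = m!·β^(m+1), ∫|u|² 4πr² dr = A²·(3·π·a^5).
With a = 2.20: A² = 0.002059 and A = 0.04537.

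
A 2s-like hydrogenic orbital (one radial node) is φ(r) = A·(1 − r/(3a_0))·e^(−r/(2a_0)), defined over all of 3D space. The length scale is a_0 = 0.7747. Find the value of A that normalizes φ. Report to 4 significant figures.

The normalization condition is ∫|φ|² 4πr² dr = 1 from 0 to ∞.
In 3D with spherical symmetry the volume element is 4πr² dr.
Recall ∫₀^∞ r^m e^(−r/β) dr = m!·β^(m+1), with φ = A·(1 − r/(3a_0))·e^(−r/(2a_0)), the integral evaluates to A²·[8·π·a_0^3/3].
Setting this equal to 1 gives A² = 1/(8·π·a_0^3/3).
Substituting a_0 = 0.7747 gives A² = 0.25673, so A = 0.50669.

A ≈ 0.5067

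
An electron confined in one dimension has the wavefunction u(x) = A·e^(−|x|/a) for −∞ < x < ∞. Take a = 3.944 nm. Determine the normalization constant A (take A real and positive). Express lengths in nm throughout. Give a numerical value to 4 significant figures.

A ≈ 0.5035 nm^(-1/2)

Require ∫ |u|² dx = 1 over the whole domain.
With ∫₀^∞ x^0 e^(−αx) dx = 0!/α^1, carrying out the integral gives A² · a.
With a = 3.944: A² = 0.25355 and A = 0.50354.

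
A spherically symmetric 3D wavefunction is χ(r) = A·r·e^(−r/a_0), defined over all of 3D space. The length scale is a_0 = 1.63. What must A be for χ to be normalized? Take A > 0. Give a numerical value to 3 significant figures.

We need A² ∫|f|² 4πr² dr = 1, taking the integral from 0 to ∞.
∫|χ|² 4πr² dr = A²·(3·π·a_0^5).
Plugging in a_0 = 1.63 yields A = 0.09603.

A ≈ 0.0960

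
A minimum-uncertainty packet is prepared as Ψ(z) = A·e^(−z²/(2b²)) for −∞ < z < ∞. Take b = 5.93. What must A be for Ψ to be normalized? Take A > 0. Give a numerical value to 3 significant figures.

A ≈ 0.308

We need A² ∫|f|² dz = 1, taking the integral from −∞ to ∞.
∫|Ψ|² dz = A²·(√(π)·b).
Plugging in b = 5.93 yields A = 0.3085.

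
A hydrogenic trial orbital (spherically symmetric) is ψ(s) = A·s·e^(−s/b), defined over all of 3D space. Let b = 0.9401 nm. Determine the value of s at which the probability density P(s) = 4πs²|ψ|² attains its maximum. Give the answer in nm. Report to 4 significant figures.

s ≈ 1.880 nm

The maximum of P(s) = 4πs²|ψ|² occurs where its derivative vanishes.
Solving yields s = 2·b.
With b = 0.9401, the most probable radial distance is 1.8802 nm.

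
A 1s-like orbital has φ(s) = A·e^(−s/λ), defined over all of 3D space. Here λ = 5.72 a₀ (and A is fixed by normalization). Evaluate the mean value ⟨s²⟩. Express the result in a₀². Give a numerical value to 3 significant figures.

⟨s^2⟩ ≈ 98.2 a₀^2

⟨s²⟩ = ∫ s^2 |φ|² 4πs² ds over the full domain.
Using ∫₀^∞ sⁿ e^(−αs) ds = n!/αⁿ⁺¹, evaluating both integrals, ⟨s²⟩ = 3·λ^2.
Putting λ = 5.72 gives 98.16.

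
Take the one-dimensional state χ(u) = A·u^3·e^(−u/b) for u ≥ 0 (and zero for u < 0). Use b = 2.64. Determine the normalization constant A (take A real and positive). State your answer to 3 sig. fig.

Normalization requires ∫|χ|² du = 1, integrated from 0 to ∞.
With ∫₀^∞ u^6 e^(−αu) du = 6!/α^7, carrying out the integral gives A² · 45·b^7/8.
Setting this equal to 1 gives A² = 1/(45·b^7/8).
With b = 2.64: A² = 0.0001989 and A = 0.01410.

A ≈ 0.0141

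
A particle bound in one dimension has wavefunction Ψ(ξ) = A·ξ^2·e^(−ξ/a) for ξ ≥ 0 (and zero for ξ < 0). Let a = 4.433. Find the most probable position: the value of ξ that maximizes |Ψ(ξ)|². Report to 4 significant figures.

The maximum of |Ψ(ξ)|² occurs where its derivative vanishes.
This gives ξ = 2·a.
With a = 4.433, the most probable position is 8.8660.

ξ ≈ 8.866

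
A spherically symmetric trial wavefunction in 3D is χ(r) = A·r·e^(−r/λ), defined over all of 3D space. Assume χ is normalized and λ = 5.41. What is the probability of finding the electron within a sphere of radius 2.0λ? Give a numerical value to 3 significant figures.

P ≈ 0.371

With dV = 4πr²dr, the probability is ∫|χ|² dV over r ≤ 2.0λ.
The full normalization integral is A²·[3·π·λ^5] = 1, fixing A².
Substituting u = r/λ, A², 4π and the length scale all cancel in the ratio: P = ∫_{0}^{2.0} u^4·e^(-2·u) du / ∫_{0}^{∞} u^4·e^(-2·u) du.
Using ∫ u^4·e^(-2·u) du = -(u^4/2 + u^3 + 3·u^2/2 + 3·u/2 + 3/4)·e^(-2·u), the numerator is 3/4 - 103·e^(-4)/4 and the denominator is 3/4.
This evaluates to P = 0.3712.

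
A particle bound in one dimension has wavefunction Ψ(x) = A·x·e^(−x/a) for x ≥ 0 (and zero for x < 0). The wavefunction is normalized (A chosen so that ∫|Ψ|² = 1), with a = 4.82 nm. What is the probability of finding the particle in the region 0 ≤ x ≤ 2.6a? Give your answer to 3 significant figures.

P ≈ 0.891

P = ∫_{0}^{2.6a} |Ψ(x)|² dx.
The normalization integral ∫|Ψ|²dx over the whole domain equals a^3/4·A², and A² cancels in the ratio.
Substituting u = x/a, A² and the length scale cancel in the ratio: P = ∫_{0}^{2.6} u^2·e^(-2·u) du / ∫_{0}^{∞} u^2·e^(-2·u) du.
With ∫ u^2·e^(-2·u) du = -(2·u^2 + 2·u + 1)·e^(-2·u)/4 + C, the region integral is 1/4 - 493·e^(-26/5)/100 and the full one is 1/4.
The result is P = 0.8912.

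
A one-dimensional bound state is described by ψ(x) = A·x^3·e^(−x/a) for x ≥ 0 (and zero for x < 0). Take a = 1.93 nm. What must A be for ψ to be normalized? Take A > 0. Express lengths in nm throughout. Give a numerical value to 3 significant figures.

The normalization condition is ∫|ψ|² dx = 1 from 0 to ∞.
With ψ = A·x^3·e^(−x/a), the integral evaluates to A²·[45·a^7/8].
Setting this equal to 1 gives A² = 1/(45·a^7/8).
Substituting a = 1.93 gives A² = 0.001782, so A = 0.04222.

A ≈ 0.0422 nm^(-7/2)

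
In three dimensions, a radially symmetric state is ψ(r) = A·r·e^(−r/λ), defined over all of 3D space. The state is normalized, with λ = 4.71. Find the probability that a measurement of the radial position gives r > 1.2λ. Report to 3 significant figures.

Integrate the radial probability density 4πr²|ψ|² over r > 1.2λ.
A² is fixed by ∫₀^∞ 4πr²|ψ|² dr = 1, i.e. A² = (3·π·λ^5)^(−1).
Substituting u = r/λ, A², 4π and the length scale all cancel in the ratio: P = ∫_{1.2}^{∞} u^4·e^(-2·u) du / ∫_{0}^{∞} u^4·e^(-2·u) du.
An antiderivative of u^4·e^(-2·u) is -(u^4/2 + u^3 + 3·u^2/2 + 3·u/2 + 3/4)·e^(-2·u); evaluating from 1.2 to ∞ gives ≈ 0.67810, while the full integral is 3/4.
The region integral divided by the full integral gives P = 0.9041.

P ≈ 0.904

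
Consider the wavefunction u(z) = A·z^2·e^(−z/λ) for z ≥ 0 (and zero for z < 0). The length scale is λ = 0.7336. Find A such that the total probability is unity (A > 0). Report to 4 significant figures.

A ≈ 2.505

We need A² ∫|f|² dz = 1, taking the integral from 0 to ∞.
With ∫₀^∞ z^4 e^(−αz) dz = 4!/α^5, ∫|u|² dz = A²·(3·λ^5/4).
Setting this equal to 1 gives A² = 1/(3·λ^5/4).
With λ = 0.7336: A² = 6.2754 and A = 2.5051.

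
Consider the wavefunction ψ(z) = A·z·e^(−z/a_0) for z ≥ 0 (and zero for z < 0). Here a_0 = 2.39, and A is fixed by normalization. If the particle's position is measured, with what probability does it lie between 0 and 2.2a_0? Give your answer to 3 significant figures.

|ψ|² is the probability density, so P = ∫_{0}^{2.2a_0} |ψ|² dz.
With A² fixed by ∫|ψ|² = 1, i.e. A² = (a_0^3/4)^(−1), substitute and integrate.
In terms of u = z/a_0 (A² and the length scale cancel between numerator and denominator), P = [∫_{0}^{2.2} u^2·e^(-2·u) du] / [∫_{0}^{∞} u^2·e^(-2·u) du].
Using ∫ u^2·e^(-2·u) du = -(2·u^2 + 2·u + 1)·e^(-2·u)/4, the numerator is 1/4 - 377·e^(-22/5)/100 and the denominator is 1/4.
Taking the ratio, P = 0.8149.

P ≈ 0.815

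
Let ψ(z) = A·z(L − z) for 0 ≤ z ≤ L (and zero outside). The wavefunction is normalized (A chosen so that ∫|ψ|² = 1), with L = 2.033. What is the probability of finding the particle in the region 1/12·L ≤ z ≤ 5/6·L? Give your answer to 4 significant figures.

|ψ|² is the probability density, so P = ∫_{1/12·L}^{5/6·L} |ψ|² dz.
The normalization integral ∫|ψ|²dz over the whole domain equals L^5/30·A², and A² cancels in the ratio.
Let u = z/L; then A² and the length scale cancel, so P = ∫_{1/12}^{5/6} u^2·(1 - u)^2 du ÷ ∫_{0}^{1} u^2·(1 - u)^2 du.
With ∫ u^2·(1 - u)^2 du = u^3·(6·u^2 - 15·u + 10)/30 + C, the region integral is ≈ 0.0319806 and the full one is 1/30.
Evaluating gives P = 4421/4608.

P ≈ 0.9594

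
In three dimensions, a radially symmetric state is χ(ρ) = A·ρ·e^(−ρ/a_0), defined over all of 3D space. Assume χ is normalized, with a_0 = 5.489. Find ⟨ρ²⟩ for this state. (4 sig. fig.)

⟨ρ^2⟩ ≈ 226.0

By definition ⟨ρ²⟩ = ∫ ρ^2 |χ(ρ)|² 4πρ² dρ.
The ratio of the moment integral to the normalization integral gives ⟨ρ²⟩ = 15·a_0^2/2.
With a_0 = 5.489, ⟨ρ^2⟩ = 225.97.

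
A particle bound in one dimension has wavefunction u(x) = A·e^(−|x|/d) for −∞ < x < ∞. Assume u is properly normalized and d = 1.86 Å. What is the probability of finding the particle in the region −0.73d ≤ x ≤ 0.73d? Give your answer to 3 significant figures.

P = ∫_{−0.73d}^{0.73d} |u(x)|² dx.
The normalization integral ∫|u|²dx over the whole domain equals d·A², and A² cancels in the ratio.
Both integrals are even about x = 0, so only the x ≥ 0 halves are needed (the factors of 2 cancel). Let t = x/d; then A² and the length scale cancel, so P = ∫_{0}^{0.73} e^(-2·t) dt ÷ ∫_{0}^{∞} e^(-2·t) dt.
With ∫ e^(-2·t) dt = -e^(-2·t)/2 + C, the region integral is 1/2 - e^(-73/50)/2 and the full one is 1/2.
Taking the ratio, P = 0.7678.

P ≈ 0.768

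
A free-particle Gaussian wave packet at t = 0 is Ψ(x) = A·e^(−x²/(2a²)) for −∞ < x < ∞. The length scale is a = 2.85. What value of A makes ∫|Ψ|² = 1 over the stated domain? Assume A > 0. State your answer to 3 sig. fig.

The normalization condition is ∫|Ψ|² dx = 1 from −∞ to ∞.
∫|Ψ|² dx = A²·(√(π)·a).
So A² = (√(π)·a)^(−1).
Plugging in a = 2.85 yields A = 0.4449.

A ≈ 0.445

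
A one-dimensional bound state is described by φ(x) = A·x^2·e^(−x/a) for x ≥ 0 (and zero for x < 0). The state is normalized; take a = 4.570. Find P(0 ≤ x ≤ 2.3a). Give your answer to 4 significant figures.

P = ∫_{0}^{2.3a} |φ(x)|² dx.
Since A² = 1/(3·a^5/4), this is the region integral divided by the full normalization integral.
In terms of u = x/a (A² and the length scale cancel between numerator and denominator), P = [∫_{0}^{2.3} u^4·e^(-2·u) du] / [∫_{0}^{∞} u^4·e^(-2·u) du].
With ∫ u^4·e^(-2·u) du = -(u^4/2 + u^3 + 3·u^2/2 + 3·u/2 + 3/4)·e^(-2·u) + C, the region integral is ≈ 0.365074 and the full one is 3/4.
Evaluating gives P = 0.48677.

P ≈ 0.4868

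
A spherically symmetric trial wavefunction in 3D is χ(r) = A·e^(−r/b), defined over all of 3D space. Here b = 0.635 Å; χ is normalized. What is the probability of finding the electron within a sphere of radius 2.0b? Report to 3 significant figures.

P = ∫ |χ|² 4πr² dr over r ≤ 2.0b.
The full normalization integral is A²·[π·b^3] = 1, fixing A².
Let u = r/b; then A², 4π and the length scale all cancel, so P = ∫_{0}^{2.0} u^2·e^(-2·u) du ÷ ∫_{0}^{∞} u^2·e^(-2·u) du.
Using ∫ u^2·e^(-2·u) du = -(2·u^2 + 2·u + 1)·e^(-2·u)/4, the numerator is 1/4 - 13·e^(-4)/4 and the denominator is 1/4.
This evaluates to P = 0.7619.

P ≈ 0.762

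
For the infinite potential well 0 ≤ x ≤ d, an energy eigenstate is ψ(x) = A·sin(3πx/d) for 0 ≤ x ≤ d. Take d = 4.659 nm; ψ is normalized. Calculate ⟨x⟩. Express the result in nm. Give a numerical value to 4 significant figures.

⟨x⟩ ≈ 2.330 nm

By definition ⟨x⟩ = ∫ x |ψ(x)|² dx.
The ratio of the moment integral to the normalization integral gives ⟨x⟩ = d/2.
Putting d = 4.659 gives 2.3295.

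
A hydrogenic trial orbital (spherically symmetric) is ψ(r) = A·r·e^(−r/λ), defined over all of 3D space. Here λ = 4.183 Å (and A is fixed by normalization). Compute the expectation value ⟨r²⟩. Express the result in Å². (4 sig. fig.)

The expectation value is the |ψ|²-weighted average of r^2: ∫ r^2|ψ|² 4πr² dr.
Using ∫₀^∞ rⁿ e^(−αr) dr = n!/αⁿ⁺¹, evaluating both integrals, ⟨r²⟩ = 15·λ^2/2.
With λ = 4.183, ⟨r^2⟩ = 131.23.

⟨r^2⟩ ≈ 131.2 Å^2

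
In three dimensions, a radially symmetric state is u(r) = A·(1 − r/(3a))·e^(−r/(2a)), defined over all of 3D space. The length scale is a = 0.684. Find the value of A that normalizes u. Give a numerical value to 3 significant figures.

A ≈ 0.611

We need A² ∫|f|² 4πr² dr = 1, taking the integral from 0 to ∞.
(Spherical symmetry: dV = 4πr² dr.)
∫|u|² 4πr² dr = A²·(8·π·a^3/3).
Setting this equal to 1 gives A² = 1/(8·π·a^3/3).
Plugging in a = 0.684 yields A = 0.6107.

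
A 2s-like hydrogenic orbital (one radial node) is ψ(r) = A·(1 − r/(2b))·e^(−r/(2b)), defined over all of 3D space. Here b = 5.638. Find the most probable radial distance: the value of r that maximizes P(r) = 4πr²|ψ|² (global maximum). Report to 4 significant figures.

Set d/dr [P(r) = 4πr²|ψ|²] = 0 and solve for r > 0.
This gives r = b·(√(5) + 3).
With b = 5.638, the most probable radial distance is 29.521.

r ≈ 29.52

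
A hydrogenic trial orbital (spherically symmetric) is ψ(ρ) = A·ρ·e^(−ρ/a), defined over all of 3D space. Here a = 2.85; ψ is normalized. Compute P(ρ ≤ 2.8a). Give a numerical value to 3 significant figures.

P = ∫ |ψ|² 4πρ² dρ over ρ ≤ 2.8a.
A² is fixed by ∫₀^∞ 4πρ²|ψ|² dρ = 1, i.e. A² = (3·π·a^5)^(−1).
In terms of u = ρ/a (A², 4π and the length scale all cancel between numerator and denominator), P = [∫_{0}^{2.8} u^4·e^(-2·u) du] / [∫_{0}^{∞} u^4·e^(-2·u) du].
An antiderivative of u^4·e^(-2·u) is -(u^4/2 + u^3 + 3·u^2/2 + 3·u/2 + 3/4)·e^(-2·u); evaluating from 0 to 2.8 gives ≈ 0.49339, while the full integral is 3/4.
This evaluates to P = 0.6578.

P ≈ 0.658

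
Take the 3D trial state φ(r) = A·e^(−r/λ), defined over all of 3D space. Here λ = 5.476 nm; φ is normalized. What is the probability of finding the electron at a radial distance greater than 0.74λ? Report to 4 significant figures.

P ≈ 0.8139

P = ∫ |φ|² 4πr² dr over r > 0.74λ.
A² is fixed by ∫₀^∞ 4πr²|φ|² dr = 1, i.e. A² = (π·λ^3)^(−1).
In terms of u = r/λ (A², 4π and the length scale all cancel between numerator and denominator), P = [∫_{0.74}^{∞} u^2·e^(-2·u) du] / [∫_{0}^{∞} u^2·e^(-2·u) du].
An antiderivative of u^2·e^(-2·u) is -(2·u^2 + 2·u + 1)·e^(-2·u)/4; evaluating from 0.74 to ∞ gives 4469·e^(-37/25)/5000, while the full integral is 1/4.
The region integral divided by the full integral gives P = 0.81385.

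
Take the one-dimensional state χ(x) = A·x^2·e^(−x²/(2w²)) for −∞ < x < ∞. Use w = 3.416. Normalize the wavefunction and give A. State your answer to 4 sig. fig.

A ≈ 0.04021

Normalization requires ∫|χ|² dx = 1, integrated from −∞ to ∞.
The integral (without the A² prefactor) comes out to 3·√(π)·w^5/4.
Setting this equal to 1 gives A² = 1/(3·√(π)·w^5/4).
Substituting w = 3.416 gives A² = 0.0016172, so A = 0.040215.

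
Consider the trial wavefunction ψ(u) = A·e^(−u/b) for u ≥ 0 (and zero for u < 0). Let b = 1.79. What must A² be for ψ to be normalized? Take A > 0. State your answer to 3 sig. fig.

A^2 ≈ 1.12

The normalization condition is ∫|ψ|² du = 1 from 0 to ∞.
Carrying out the integral gives A² · b/2.
So A² = (b/2)^(−1).
With b = 1.79: A² = 1.117 and A = 1.057.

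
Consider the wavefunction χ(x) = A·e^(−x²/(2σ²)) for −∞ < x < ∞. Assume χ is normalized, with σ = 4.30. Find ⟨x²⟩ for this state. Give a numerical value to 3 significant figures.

The expectation value is the |χ|²-weighted average of x^2: ∫ x^2|χ|² dx.
Using the Gaussian integral ∫_{−∞}^{∞} e^(−αx²) dx = √(π/α), the ratio of the moment integral to the normalization integral gives ⟨x²⟩ = σ^2/2.
With σ = 4.30, ⟨x^2⟩ = 9.245.

⟨x^2⟩ ≈ 9.25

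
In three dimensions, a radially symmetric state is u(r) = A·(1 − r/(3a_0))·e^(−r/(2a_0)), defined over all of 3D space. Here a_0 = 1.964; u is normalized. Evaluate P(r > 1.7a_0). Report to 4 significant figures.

P ≈ 0.7123

Integrate the radial probability density 4πr²|u|² over r > 1.7a_0.
A² is fixed by ∫₀^∞ 4πr²|u|² dr = 1, i.e. A² = (8·π·a_0^3/3)^(−1).
In terms of t = r/a_0 (A², 4π and the length scale all cancel between numerator and denominator), P = [∫_{1.7}^{∞} t^2·(1 - t/3)^2·e^(-t) dt] / [∫_{0}^{∞} t^2·(1 - t/3)^2·e^(-t) dt].
An antiderivative of t^2·(1 - t/3)^2·e^(-t) is (-t^4 + 2·t^3 - 3·t^2 - 6·t - 6)·e^(-t)/9; evaluating from 1.7 to ∞ gives ≈ 0.474898, while the full integral is 2/3.
Taking the ratio yields P = 0.71235.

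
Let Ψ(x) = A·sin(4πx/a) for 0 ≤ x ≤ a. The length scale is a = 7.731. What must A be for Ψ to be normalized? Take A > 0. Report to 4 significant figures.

A ≈ 0.5086

Require ∫ |Ψ|² dx = 1 over the whole domain.
∫|Ψ|² dx = A²·(a/2).
Setting this equal to 1 gives A² = 1/(a/2).
Substituting a = 7.731 gives A² = 0.25870, so A = 0.50862.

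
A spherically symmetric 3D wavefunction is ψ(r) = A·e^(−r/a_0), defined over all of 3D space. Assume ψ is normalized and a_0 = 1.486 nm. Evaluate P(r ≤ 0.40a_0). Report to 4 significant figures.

P = ∫ |ψ|² 4πr² dr over r ≤ 0.40a_0.
A² is fixed by ∫₀^∞ 4πr²|ψ|² dr = 1, i.e. A² = (π·a_0^3)^(−1).
Substituting u = r/a_0, A², 4π and the length scale all cancel in the ratio: P = ∫_{0}^{0.40} u^2·e^(-2·u) du / ∫_{0}^{∞} u^2·e^(-2·u) du.
Using ∫ u^2·e^(-2·u) du = -(2·u^2 + 2·u + 1)·e^(-2·u)/4, the numerator is 1/4 - 53·e^(-4/5)/100 and the denominator is 1/4.
This evaluates to P = 0.047423.

P ≈ 0.04742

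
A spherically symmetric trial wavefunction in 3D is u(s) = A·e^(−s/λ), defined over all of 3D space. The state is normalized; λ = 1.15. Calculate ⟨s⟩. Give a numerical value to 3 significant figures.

⟨s⟩ ≈ 1.73

⟨s⟩ = ∫ s |u|² 4πs² ds over the full domain.
With ∫₀^∞ s^3 e^(−αs) ds = 3!/α^4, since the A² factors cancel between numerator and denominator, ⟨s⟩ = 3·λ/2.
Putting λ = 1.15 gives 1.725.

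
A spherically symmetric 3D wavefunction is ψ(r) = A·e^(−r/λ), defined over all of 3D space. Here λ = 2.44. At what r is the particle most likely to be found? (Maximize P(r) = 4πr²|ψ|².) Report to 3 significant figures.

The maximum of P(r) = 4πr²|ψ|² occurs where its derivative vanishes.
Solving yields r = λ.
With λ = 2.44, the most probable radial distance is 2.440.

r ≈ 2.44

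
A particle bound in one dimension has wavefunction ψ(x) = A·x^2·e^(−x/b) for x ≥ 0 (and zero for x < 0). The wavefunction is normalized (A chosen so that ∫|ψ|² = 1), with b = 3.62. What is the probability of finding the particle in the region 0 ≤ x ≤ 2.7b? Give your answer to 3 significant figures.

|ψ|² is the probability density, so P = ∫_{0}^{2.7b} |ψ|² dx.
The normalization integral ∫|ψ|²dx over the whole domain equals 3·b^5/4·A², and A² cancels in the ratio.
Let u = x/b; then A² and the length scale cancel, so P = ∫_{0}^{2.7} u^4·e^(-2·u) du ÷ ∫_{0}^{∞} u^4·e^(-2·u) du.
An antiderivative of u^4·e^(-2·u) is -(u^4/2 + u^3 + 3·u^2/2 + 3·u/2 + 3/4)·e^(-2·u); evaluating from 0 to 2.7 gives ≈ 0.47002, while the full integral is 3/4.
This works out to P = 0.6267.

P ≈ 0.627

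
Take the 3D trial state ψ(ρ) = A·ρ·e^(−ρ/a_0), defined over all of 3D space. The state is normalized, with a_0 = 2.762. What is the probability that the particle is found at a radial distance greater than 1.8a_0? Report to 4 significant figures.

P ≈ 0.7064

With dV = 4πρ²dρ, the probability is ∫|ψ|² dV over ρ > 1.8a_0.
A² is fixed by ∫₀^∞ 4πρ²|ψ|² dρ = 1, i.e. A² = (3·π·a_0^5)^(−1).
In terms of u = ρ/a_0 (A², 4π and the length scale all cancel between numerator and denominator), P = [∫_{1.8}^{∞} u^4·e^(-2·u) du] / [∫_{0}^{∞} u^4·e^(-2·u) du].
Using ∫ u^4·e^(-2·u) du = -(u^4/2 + u^3 + 3·u^2/2 + 3·u/2 + 3/4)·e^(-2·u), the numerator is ≈ 0.529829 and the denominator is 3/4.
Taking the ratio yields P = 0.70644.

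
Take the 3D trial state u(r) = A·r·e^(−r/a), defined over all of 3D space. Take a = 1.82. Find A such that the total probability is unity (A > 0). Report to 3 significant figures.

A ≈ 0.0729

We need A² ∫|f|² 4πr² dr = 1, taking the integral from 0 to ∞.
In 3D with spherical symmetry the volume element is 4πr² dr.
∫|u|² 4πr² dr = A²·(3·π·a^5).
Substituting a = 1.82 gives A² = 0.005313, so A = 0.07289.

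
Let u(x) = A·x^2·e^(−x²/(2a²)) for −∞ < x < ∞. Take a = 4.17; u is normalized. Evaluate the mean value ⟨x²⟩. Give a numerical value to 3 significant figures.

The expectation value is the |u|²-weighted average of x^2: ∫ x^2|u|² dx.
The ratio of the moment integral to the normalization integral gives ⟨x²⟩ = 5·a^2/2.
With a = 4.17, ⟨x^2⟩ = 43.47.

⟨x^2⟩ ≈ 43.5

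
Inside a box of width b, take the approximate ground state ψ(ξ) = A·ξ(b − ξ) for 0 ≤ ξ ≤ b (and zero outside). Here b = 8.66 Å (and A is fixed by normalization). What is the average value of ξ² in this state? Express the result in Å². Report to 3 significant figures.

⟨ξ^2⟩ ≈ 21.4 Å^2

The expectation value is the |ψ|²-weighted average of ξ^2: ∫ ξ^2|ψ|² dξ.
Evaluating both integrals, ⟨ξ²⟩ = 2·b^2/7.
Putting b = 8.66 gives 21.43.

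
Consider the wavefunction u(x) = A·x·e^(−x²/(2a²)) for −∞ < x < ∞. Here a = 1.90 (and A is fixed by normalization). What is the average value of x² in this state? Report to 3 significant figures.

⟨x^2⟩ ≈ 5.42

By definition ⟨x²⟩ = ∫ x^2 |u(x)|² dx.
Using the Gaussian integral ∫_{−∞}^{∞} e^(−αx²) dx = √(π/α), since the A² factors cancel between numerator and denominator, ⟨x²⟩ = 3·a^2/2.
Putting a = 1.90 gives 5.415.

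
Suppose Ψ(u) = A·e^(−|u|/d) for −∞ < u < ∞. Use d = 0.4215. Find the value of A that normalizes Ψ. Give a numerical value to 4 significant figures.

A ≈ 1.540

Normalization requires ∫|Ψ|² du = 1, integrated from −∞ to ∞.
With Ψ = A·e^(−|u|/d), the integral evaluates to A²·[d].
So A² = (d)^(−1).
Plugging in d = 0.4215 yields A = 1.5403.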